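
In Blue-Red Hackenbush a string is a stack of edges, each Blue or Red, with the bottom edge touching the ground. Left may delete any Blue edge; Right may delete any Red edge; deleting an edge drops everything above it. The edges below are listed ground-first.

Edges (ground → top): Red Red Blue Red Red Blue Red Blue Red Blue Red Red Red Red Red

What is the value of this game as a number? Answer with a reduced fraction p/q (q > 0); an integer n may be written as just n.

-15039/8192

step 1: add Red to get R; options L={ · } R={ 0 } ⇒ -1
step 2: add Red to get RR; options L={ · } R={ -1, 0 } ⇒ -2
step 3: add Blue to get RRB; options L={ -2 } R={ -1, 0 } ⇒ -3/2
step 4: add Red to get RRBR; options L={ -2 } R={ -3/2, -1, 0 } ⇒ -7/4
step 5: add Red to get RRBRR; options L={ -2 } R={ -7/4, -3/2, -1, 0 } ⇒ -15/8
step 6: add Blue to get RRBRRB; options L={ -2, -15/8 } R={ -7/4, -3/2, -1, 0 } ⇒ -29/16
step 7: add Red to get RRBRRBR; options L={ -2, -15/8 } R={ -29/16, -7/4, -3/2, -1, 0 } ⇒ -59/32
step 8: add Blue to get RRBRRBRB; options L={ -2, -15/8, -59/32 } R={ -29/16, -7/4, -3/2, -1, 0 } ⇒ -117/64
step 9: add Red to get RRBRRBRBR; options L={ -2, -15/8, -59/32 } R={ -117/64, -29/16, -7/4, -3/2, -1, 0 } ⇒ -235/128
step 10: add Blue to get RRBRRBRBRB; options L={ -2, -15/8, -59/32, -235/128 } R={ -117/64, -29/16, -7/4, -3/2, -1, 0 } ⇒ -469/256
step 11: add Red to get RRBRRBRBRBR; options L={ -2, -15/8, -59/32, -235/128 } R={ -469/256, -117/64, -29/16, -7/4, -3/2, -1, 0 } ⇒ -939/512
step 12: add Red to get RRBRRBRBRBRR; options L={ -2, -15/8, -59/32, -235/128 } R={ -939/512, -469/256, -117/64, -29/16, -7/4, -3/2, -1, 0 } ⇒ -1879/1024
step 13: add Red to get RRBRRBRBRBRRR; options L={ -2, -15/8, -59/32, -235/128 } R={ -1879/1024, -939/512, -469/256, -117/64, -29/16, -7/4, -3/2, -1, 0 } ⇒ -3759/2048
step 14: add Red to get RRBRRBRBRBRRRR; options L={ -2, -15/8, -59/32, -235/128 } R={ -3759/2048, -1879/1024, -939/512, -469/256, -117/64, -29/16, -7/4, -3/2, -1, 0 } ⇒ -7519/4096
step 15: add Red to get RRBRRBRBRBRRRRR; options L={ -2, -15/8, -59/32, -235/128 } R={ -7519/4096, -3759/2048, -1879/1024, -939/512, -469/256, -117/64, -29/16, -7/4, -3/2, -1, 0 } ⇒ -15039/8192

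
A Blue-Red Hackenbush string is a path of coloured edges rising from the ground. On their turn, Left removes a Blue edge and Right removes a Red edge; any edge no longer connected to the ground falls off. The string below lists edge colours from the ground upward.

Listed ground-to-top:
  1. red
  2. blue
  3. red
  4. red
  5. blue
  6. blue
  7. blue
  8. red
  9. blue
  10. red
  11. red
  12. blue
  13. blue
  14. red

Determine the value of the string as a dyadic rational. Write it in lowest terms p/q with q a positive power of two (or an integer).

-6323/8192

Recurse on prefixes of the 14-edge string red blue red red blue blue blue red blue red red blue blue red:
1 of 14 · r · max L −∞ · min R 0 gives -1
2 of 14 · rb · max L -1 · min R 0 gives -1/2
3 of 14 · rbr · max L -1 · min R -1/2 gives -3/4
4 of 14 · rbrr · max L -1 · min R -3/4 gives -7/8
5 of 14 · rbrrb · max L -7/8 · min R -3/4 gives -13/16
6 of 14 · rbrrbb · max L -13/16 · min R -3/4 gives -25/32
7 of 14 · rbrrbbb · max L -25/32 · min R -3/4 gives -49/64
8 of 14 · rbrrbbbr · max L -25/32 · min R -49/64 gives -99/128
9 of 14 · rbrrbbbrb · max L -99/128 · min R -49/64 gives -197/256
10 of 14 · rbrrbbbrbr · max L -99/128 · min R -197/256 gives -395/512
11 of 14 · rbrrbbbrbrr · max L -99/128 · min R -395/512 gives -791/1024
12 of 14 · rbrrbbbrbrrb · max L -791/1024 · min R -395/512 gives -1581/2048
13 of 14 · rbrrbbbrbrrbb · max L -1581/2048 · min R -395/512 gives -3161/4096
14 of 14 · rbrrbbbrbrrbbr · max L -1581/2048 · min R -3161/4096 gives -6323/8192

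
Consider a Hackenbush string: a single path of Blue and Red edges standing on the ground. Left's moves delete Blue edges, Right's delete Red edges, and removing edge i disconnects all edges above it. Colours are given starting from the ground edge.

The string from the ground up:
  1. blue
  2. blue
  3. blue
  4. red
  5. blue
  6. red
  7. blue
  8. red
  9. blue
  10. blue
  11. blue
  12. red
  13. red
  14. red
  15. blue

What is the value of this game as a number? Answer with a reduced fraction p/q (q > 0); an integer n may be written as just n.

edge 1 of 15 (blue): { 0 | (no moves) } -> 1
edge 2 of 15 (blue): { 0 1 | (no moves) } -> 2
edge 3 of 15 (blue): { 0 1 2 | (no moves) } -> 3
edge 4 of 15 (red): { 0 1 2 | 3 } -> 5/2
edge 5 of 15 (blue): { 0 1 2 5/2 | 3 } -> 11/4
edge 6 of 15 (red): { 0 1 2 5/2 | 11/4 3 } -> 21/8
edge 7 of 15 (blue): { 0 1 2 5/2 21/8 | 11/4 3 } -> 43/16
edge 8 of 15 (red): { 0 1 2 5/2 21/8 | 43/16 11/4 3 } -> 85/32
edge 9 of 15 (blue): { 0 1 2 5/2 21/8 85/32 | 43/16 11/4 3 } -> 171/64
edge 10 of 15 (blue): { 0 1 2 5/2 21/8 85/32 171/64 | 43/16 11/4 3 } -> 343/128
edge 11 of 15 (blue): { 0 1 2 5/2 21/8 85/32 171/64 343/128 | 43/16 11/4 3 } -> 687/256
edge 12 of 15 (red): { 0 1 2 5/2 21/8 85/32 171/64 343/128 | 687/256 43/16 11/4 3 } -> 1373/512
edge 13 of 15 (red): { 0 1 2 5/2 21/8 85/32 171/64 343/128 | 1373/512 687/256 43/16 11/4 3 } -> 2745/1024
edge 14 of 15 (red): { 0 1 2 5/2 21/8 85/32 171/64 343/128 | 2745/1024 1373/512 687/256 43/16 11/4 3 } -> 5489/2048
edge 15 of 15 (blue): { 0 1 2 5/2 21/8 85/32 171/64 343/128 5489/2048 | 2745/1024 1373/512 687/256 43/16 11/4 3 } -> 10979/4096

10979/4096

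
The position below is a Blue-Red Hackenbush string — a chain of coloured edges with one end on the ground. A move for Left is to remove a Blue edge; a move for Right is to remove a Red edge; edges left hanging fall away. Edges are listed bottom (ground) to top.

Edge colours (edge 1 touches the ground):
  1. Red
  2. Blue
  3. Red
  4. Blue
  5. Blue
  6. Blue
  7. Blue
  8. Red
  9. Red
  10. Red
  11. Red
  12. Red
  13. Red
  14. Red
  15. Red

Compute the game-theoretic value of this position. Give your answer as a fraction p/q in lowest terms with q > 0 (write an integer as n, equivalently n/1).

-8703/16384

edge 1 of 15 (Red): { ∅ | 0 } = -1
edge 2 of 15 (Blue): { -1 | 0 } = -1/2
edge 3 of 15 (Red): { -1 | -1/2 0 } = -3/4
edge 4 of 15 (Blue): { -1 -3/4 | -1/2 0 } = -5/8
edge 5 of 15 (Blue): { -1 -3/4 -5/8 | -1/2 0 } = -9/16
edge 6 of 15 (Blue): { -1 -3/4 -5/8 -9/16 | -1/2 0 } = -17/32
edge 7 of 15 (Blue): { -1 -3/4 -5/8 -9/16 -17/32 | -1/2 0 } = -33/64
edge 8 of 15 (Red): { -1 -3/4 -5/8 -9/16 -17/32 | -33/64 -1/2 0 } = -67/128
edge 9 of 15 (Red): { -1 -3/4 -5/8 -9/16 -17/32 | -67/128 -33/64 -1/2 0 } = -135/256
edge 10 of 15 (Red): { -1 -3/4 -5/8 -9/16 -17/32 | -135/256 -67/128 -33/64 -1/2 0 } = -271/512
edge 11 of 15 (Red): { -1 -3/4 -5/8 -9/16 -17/32 | -271/512 -135/256 -67/128 -33/64 -1/2 0 } = -543/1024
edge 12 of 15 (Red): { -1 -3/4 -5/8 -9/16 -17/32 | -543/1024 -271/512 -135/256 -67/128 -33/64 -1/2 0 } = -1087/2048
edge 13 of 15 (Red): { -1 -3/4 -5/8 -9/16 -17/32 | -1087/2048 -543/1024 -271/512 -135/256 -67/128 -33/64 -1/2 0 } = -2175/4096
edge 14 of 15 (Red): { -1 -3/4 -5/8 -9/16 -17/32 | -2175/4096 -1087/2048 -543/1024 -271/512 -135/256 -67/128 -33/64 -1/2 0 } = -4351/8192
edge 15 of 15 (Red): { -1 -3/4 -5/8 -9/16 -17/32 | -4351/8192 -2175/4096 -1087/2048 -543/1024 -271/512 -135/256 -67/128 -33/64 -1/2 0 } = -8703/16384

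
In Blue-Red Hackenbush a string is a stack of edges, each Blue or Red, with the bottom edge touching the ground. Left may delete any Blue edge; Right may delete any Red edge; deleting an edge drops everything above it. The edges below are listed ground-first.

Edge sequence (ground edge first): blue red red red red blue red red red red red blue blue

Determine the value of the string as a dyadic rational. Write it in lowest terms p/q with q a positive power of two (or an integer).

263/4096

val(b) = { 0 | ∅ } → 1
val(br) = { 0 | 1 } → 1/2
val(brr) = { 0 | 1/2; 1 } → 1/4
val(brrr) = { 0 | 1/4; 1/2; 1 } → 1/8
val(brrrr) = { 0 | 1/8; 1/4; 1/2; 1 } → 1/16
val(brrrrb) = { 0; 1/16 | 1/8; 1/4; 1/2; 1 } → 3/32
val(brrrrbr) = { 0; 1/16 | 3/32; 1/8; 1/4; 1/2; 1 } → 5/64
val(brrrrbrr) = { 0; 1/16 | 5/64; 3/32; 1/8; 1/4; 1/2; 1 } → 9/128
val(brrrrbrrr) = { 0; 1/16 | 9/128; 5/64; 3/32; 1/8; 1/4; 1/2; 1 } → 17/256
val(brrrrbrrrr) = { 0; 1/16 | 17/256; 9/128; 5/64; 3/32; 1/8; 1/4; 1/2; 1 } → 33/512
val(brrrrbrrrrr) = { 0; 1/16 | 33/512; 17/256; 9/128; 5/64; 3/32; 1/8; 1/4; 1/2; 1 } → 65/1024
val(brrrrbrrrrrb) = { 0; 1/16; 65/1024 | 33/512; 17/256; 9/128; 5/64; 3/32; 1/8; 1/4; 1/2; 1 } → 131/2048
val(brrrrbrrrrrbb) = { 0; 1/16; 65/1024; 131/2048 | 33/512; 17/256; 9/128; 5/64; 3/32; 1/8; 1/4; 1/2; 1 } → 263/4096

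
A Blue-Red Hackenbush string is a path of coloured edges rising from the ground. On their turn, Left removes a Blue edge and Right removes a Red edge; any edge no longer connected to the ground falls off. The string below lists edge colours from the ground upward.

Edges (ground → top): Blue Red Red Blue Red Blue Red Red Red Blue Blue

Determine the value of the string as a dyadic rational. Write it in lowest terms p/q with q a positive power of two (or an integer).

327/1024

Recurse on prefixes of the 11-edge string Blue Red Red Blue Red Blue Red Red Red Blue Blue:
step 1: add Blue to get B; options L={ 0 } R={  } -> 1
step 2: add Red to get BR; options L={ 0 } R={ 1 } -> 1/2
step 3: add Red to get BRR; options L={ 0 } R={ 1/2; 1 } -> 1/4
step 4: add Blue to get BRRB; options L={ 0; 1/4 } R={ 1/2; 1 } -> 3/8
step 5: add Red to get BRRBR; options L={ 0; 1/4 } R={ 3/8; 1/2; 1 } -> 5/16
step 6: add Blue to get BRRBRB; options L={ 0; 1/4; 5/16 } R={ 3/8; 1/2; 1 } -> 11/32
step 7: add Red to get BRRBRBR; options L={ 0; 1/4; 5/16 } R={ 11/32; 3/8; 1/2; 1 } -> 21/64
step 8: add Red to get BRRBRBRR; options L={ 0; 1/4; 5/16 } R={ 21/64; 11/32; 3/8; 1/2; 1 } -> 41/128
step 9: add Red to get BRRBRBRRR; options L={ 0; 1/4; 5/16 } R={ 41/128; 21/64; 11/32; 3/8; 1/2; 1 } -> 81/256
step 10: add Blue to get BRRBRBRRRB; options L={ 0; 1/4; 5/16; 81/256 } R={ 41/128; 21/64; 11/32; 3/8; 1/2; 1 } -> 163/512
step 11: add Blue to get BRRBRBRRRBB; options L={ 0; 1/4; 5/16; 81/256; 163/512 } R={ 41/128; 21/64; 11/32; 3/8; 1/2; 1 } -> 327/1024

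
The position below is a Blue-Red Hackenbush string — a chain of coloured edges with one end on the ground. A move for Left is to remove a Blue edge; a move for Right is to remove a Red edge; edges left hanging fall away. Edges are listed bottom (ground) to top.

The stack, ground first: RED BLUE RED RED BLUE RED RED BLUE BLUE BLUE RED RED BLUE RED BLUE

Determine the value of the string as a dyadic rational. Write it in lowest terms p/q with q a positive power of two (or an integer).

Recurse on prefixes of the 15-edge string RED BLUE RED RED BLUE RED RED BLUE BLUE BLUE RED RED BLUE RED BLUE:
v(R) = { ∅ | 0 } => -1
v(RB) = { -1 | 0 } => -1/2
v(RBR) = { -1 | -1/2,0 } => -3/4
v(RBRR) = { -1 | -3/4,-1/2,0 } => -7/8
v(RBRRB) = { -1,-7/8 | -3/4,-1/2,0 } => -13/16
v(RBRRBR) = { -1,-7/8 | -13/16,-3/4,-1/2,0 } => -27/32
v(RBRRBRR) = { -1,-7/8 | -27/32,-13/16,-3/4,-1/2,0 } => -55/64
v(RBRRBRRB) = { -1,-7/8,-55/64 | -27/32,-13/16,-3/4,-1/2,0 } => -109/128
v(RBRRBRRBB) = { -1,-7/8,-55/64,-109/128 | -27/32,-13/16,-3/4,-1/2,0 } => -217/256
v(RBRRBRRBBB) = { -1,-7/8,-55/64,-109/128,-217/256 | -27/32,-13/16,-3/4,-1/2,0 } => -433/512
v(RBRRBRRBBBR) = { -1,-7/8,-55/64,-109/128,-217/256 | -433/512,-27/32,-13/16,-3/4,-1/2,0 } => -867/1024
v(RBRRBRRBBBRR) = { -1,-7/8,-55/64,-109/128,-217/256 | -867/1024,-433/512,-27/32,-13/16,-3/4,-1/2,0 } => -1735/2048
v(RBRRBRRBBBRRB) = { -1,-7/8,-55/64,-109/128,-217/256,-1735/2048 | -867/1024,-433/512,-27/32,-13/16,-3/4,-1/2,0 } => -3469/4096
v(RBRRBRRBBBRRBR) = { -1,-7/8,-55/64,-109/128,-217/256,-1735/2048 | -3469/4096,-867/1024,-433/512,-27/32,-13/16,-3/4,-1/2,0 } => -6939/8192
v(RBRRBRRBBBRRBRB) = { -1,-7/8,-55/64,-109/128,-217/256,-1735/2048,-6939/8192 | -3469/4096,-867/1024,-433/512,-27/32,-13/16,-3/4,-1/2,0 } => -13877/16384

-13877/16384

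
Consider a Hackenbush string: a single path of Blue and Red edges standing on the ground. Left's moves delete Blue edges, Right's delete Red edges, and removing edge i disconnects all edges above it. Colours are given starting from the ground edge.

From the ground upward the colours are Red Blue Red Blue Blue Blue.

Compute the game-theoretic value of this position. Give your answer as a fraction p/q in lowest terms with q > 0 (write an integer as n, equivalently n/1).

-17/32

R: Left { (no moves) }, Right { 0 } => simplest -1
RB: Left { -1 }, Right { 0 } => simplest -1/2
RBR: Left { -1 }, Right { -1/2, 0 } => simplest -3/4
RBRB: Left { -1, -3/4 }, Right { -1/2, 0 } => simplest -5/8
RBRBB: Left { -1, -3/4, -5/8 }, Right { -1/2, 0 } => simplest -9/16
RBRBBB: Left { -1, -3/4, -5/8, -9/16 }, Right { -1/2, 0 } => simplest -17/32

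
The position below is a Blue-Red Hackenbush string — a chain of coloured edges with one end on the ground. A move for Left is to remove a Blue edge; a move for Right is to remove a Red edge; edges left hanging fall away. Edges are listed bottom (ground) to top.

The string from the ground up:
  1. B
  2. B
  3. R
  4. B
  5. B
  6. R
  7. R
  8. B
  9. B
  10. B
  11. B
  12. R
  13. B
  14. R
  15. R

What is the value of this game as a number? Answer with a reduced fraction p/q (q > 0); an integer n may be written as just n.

edge 1 of 15 (B): { 0 |  } → 1
edge 2 of 15 (B): { 0; 1 |  } → 2
edge 3 of 15 (R): { 0; 1 | 2 } → 3/2
edge 4 of 15 (B): { 0; 1; 3/2 | 2 } → 7/4
edge 5 of 15 (B): { 0; 1; 3/2; 7/4 | 2 } → 15/8
edge 6 of 15 (R): { 0; 1; 3/2; 7/4 | 15/8; 2 } → 29/16
edge 7 of 15 (R): { 0; 1; 3/2; 7/4 | 29/16; 15/8; 2 } → 57/32
edge 8 of 15 (B): { 0; 1; 3/2; 7/4; 57/32 | 29/16; 15/8; 2 } → 115/64
edge 9 of 15 (B): { 0; 1; 3/2; 7/4; 57/32; 115/64 | 29/16; 15/8; 2 } → 231/128
edge 10 of 15 (B): { 0; 1; 3/2; 7/4; 57/32; 115/64; 231/128 | 29/16; 15/8; 2 } → 463/256
edge 11 of 15 (B): { 0; 1; 3/2; 7/4; 57/32; 115/64; 231/128; 463/256 | 29/16; 15/8; 2 } → 927/512
edge 12 of 15 (R): { 0; 1; 3/2; 7/4; 57/32; 115/64; 231/128; 463/256 | 927/512; 29/16; 15/8; 2 } → 1853/1024
edge 13 of 15 (B): { 0; 1; 3/2; 7/4; 57/32; 115/64; 231/128; 463/256; 1853/1024 | 927/512; 29/16; 15/8; 2 } → 3707/2048
edge 14 of 15 (R): { 0; 1; 3/2; 7/4; 57/32; 115/64; 231/128; 463/256; 1853/1024 | 3707/2048; 927/512; 29/16; 15/8; 2 } → 7413/4096
edge 15 of 15 (R): { 0; 1; 3/2; 7/4; 57/32; 115/64; 231/128; 463/256; 1853/1024 | 7413/4096; 3707/2048; 927/512; 29/16; 15/8; 2 } → 14825/8192

14825/8192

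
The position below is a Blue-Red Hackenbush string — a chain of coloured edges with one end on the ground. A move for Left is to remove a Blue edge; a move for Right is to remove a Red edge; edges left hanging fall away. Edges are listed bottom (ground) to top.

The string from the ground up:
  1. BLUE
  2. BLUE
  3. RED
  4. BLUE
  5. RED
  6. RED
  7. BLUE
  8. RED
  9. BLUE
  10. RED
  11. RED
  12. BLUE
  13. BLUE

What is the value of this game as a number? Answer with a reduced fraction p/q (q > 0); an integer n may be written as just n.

Recurse on prefixes of the 13-edge string BLUE BLUE RED BLUE RED RED BLUE RED BLUE RED RED BLUE BLUE:
B: Left { 0 }, Right { · } ⇒ simplest 1
BB: Left { 0, 1 }, Right { · } ⇒ simplest 2
BBR: Left { 0, 1 }, Right { 2 } ⇒ simplest 3/2
BBRB: Left { 0, 1, 3/2 }, Right { 2 } ⇒ simplest 7/4
BBRBR: Left { 0, 1, 3/2 }, Right { 7/4, 2 } ⇒ simplest 13/8
BBRBRR: Left { 0, 1, 3/2 }, Right { 13/8, 7/4, 2 } ⇒ simplest 25/16
BBRBRRB: Left { 0, 1, 3/2, 25/16 }, Right { 13/8, 7/4, 2 } ⇒ simplest 51/32
BBRBRRBR: Left { 0, 1, 3/2, 25/16 }, Right { 51/32, 13/8, 7/4, 2 } ⇒ simplest 101/64
BBRBRRBRB: Left { 0, 1, 3/2, 25/16, 101/64 }, Right { 51/32, 13/8, 7/4, 2 } ⇒ simplest 203/128
BBRBRRBRBR: Left { 0, 1, 3/2, 25/16, 101/64 }, Right { 203/128, 51/32, 13/8, 7/4, 2 } ⇒ simplest 405/256
BBRBRRBRBRR: Left { 0, 1, 3/2, 25/16, 101/64 }, Right { 405/256, 203/128, 51/32, 13/8, 7/4, 2 } ⇒ simplest 809/512
BBRBRRBRBRRB: Left { 0, 1, 3/2, 25/16, 101/64, 809/512 }, Right { 405/256, 203/128, 51/32, 13/8, 7/4, 2 } ⇒ simplest 1619/1024
BBRBRRBRBRRBB: Left { 0, 1, 3/2, 25/16, 101/64, 809/512, 1619/1024 }, Right { 405/256, 203/128, 51/32, 13/8, 7/4, 2 } ⇒ simplest 3239/2048

3239/2048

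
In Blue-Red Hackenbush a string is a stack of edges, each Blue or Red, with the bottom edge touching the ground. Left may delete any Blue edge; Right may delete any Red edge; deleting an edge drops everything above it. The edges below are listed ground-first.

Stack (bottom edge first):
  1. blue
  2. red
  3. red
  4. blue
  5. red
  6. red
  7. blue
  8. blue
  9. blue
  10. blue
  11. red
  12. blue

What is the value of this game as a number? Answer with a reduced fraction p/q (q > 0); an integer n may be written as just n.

Prefix values for blue red red blue red red blue blue blue blue red blue via {L|R} + simplicity:
1 of 12 · b · max L 0 · min R +∞ => 1
2 of 12 · br · max L 0 · min R 1 => 1/2
3 of 12 · brr · max L 0 · min R 1/2 => 1/4
4 of 12 · brrb · max L 1/4 · min R 1/2 => 3/8
5 of 12 · brrbr · max L 1/4 · min R 3/8 => 5/16
6 of 12 · brrbrr · max L 1/4 · min R 5/16 => 9/32
7 of 12 · brrbrrb · max L 9/32 · min R 5/16 => 19/64
8 of 12 · brrbrrbb · max L 19/64 · min R 5/16 => 39/128
9 of 12 · brrbrrbbb · max L 39/128 · min R 5/16 => 79/256
10 of 12 · brrbrrbbbb · max L 79/256 · min R 5/16 => 159/512
11 of 12 · brrbrrbbbbr · max L 79/256 · min R 159/512 => 317/1024
12 of 12 · brrbrrbbbbrb · max L 317/1024 · min R 159/512 => 635/2048

635/2048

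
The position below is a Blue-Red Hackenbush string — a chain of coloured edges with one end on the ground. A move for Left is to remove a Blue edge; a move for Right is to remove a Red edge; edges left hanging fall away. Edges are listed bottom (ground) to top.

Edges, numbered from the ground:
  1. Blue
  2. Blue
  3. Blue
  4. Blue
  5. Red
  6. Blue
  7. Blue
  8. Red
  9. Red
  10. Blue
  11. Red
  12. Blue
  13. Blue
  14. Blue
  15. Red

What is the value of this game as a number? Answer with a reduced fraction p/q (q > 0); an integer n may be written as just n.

Prefix values for Blue Blue Blue Blue Red Blue Blue Red Red Blue Red Blue Blue Blue Red via {L|R} + simplicity:
val(B) = { 0 | · } ⇒ 1
val(BB) = { 0 1 | · } ⇒ 2
val(BBB) = { 0 1 2 | · } ⇒ 3
val(BBBB) = { 0 1 2 3 | · } ⇒ 4
val(BBBBR) = { 0 1 2 3 | 4 } ⇒ 7/2
val(BBBBRB) = { 0 1 2 3 7/2 | 4 } ⇒ 15/4
val(BBBBRBB) = { 0 1 2 3 7/2 15/4 | 4 } ⇒ 31/8
val(BBBBRBBR) = { 0 1 2 3 7/2 15/4 | 31/8 4 } ⇒ 61/16
val(BBBBRBBRR) = { 0 1 2 3 7/2 15/4 | 61/16 31/8 4 } ⇒ 121/32
val(BBBBRBBRRB) = { 0 1 2 3 7/2 15/4 121/32 | 61/16 31/8 4 } ⇒ 243/64
val(BBBBRBBRRBR) = { 0 1 2 3 7/2 15/4 121/32 | 243/64 61/16 31/8 4 } ⇒ 485/128
val(BBBBRBBRRBRB) = { 0 1 2 3 7/2 15/4 121/32 485/128 | 243/64 61/16 31/8 4 } ⇒ 971/256
val(BBBBRBBRRBRBB) = { 0 1 2 3 7/2 15/4 121/32 485/128 971/256 | 243/64 61/16 31/8 4 } ⇒ 1943/512
val(BBBBRBBRRBRBBB) = { 0 1 2 3 7/2 15/4 121/32 485/128 971/256 1943/512 | 243/64 61/16 31/8 4 } ⇒ 3887/1024
val(BBBBRBBRRBRBBBR) = { 0 1 2 3 7/2 15/4 121/32 485/128 971/256 1943/512 | 3887/1024 243/64 61/16 31/8 4 } ⇒ 7773/2048

7773/2048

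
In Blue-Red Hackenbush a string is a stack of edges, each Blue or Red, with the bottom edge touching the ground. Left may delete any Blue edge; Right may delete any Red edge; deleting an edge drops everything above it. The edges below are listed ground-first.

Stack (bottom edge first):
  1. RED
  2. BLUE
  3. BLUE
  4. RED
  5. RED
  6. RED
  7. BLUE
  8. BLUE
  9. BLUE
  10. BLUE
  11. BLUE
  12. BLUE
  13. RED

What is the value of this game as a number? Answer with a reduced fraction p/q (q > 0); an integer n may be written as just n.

1 of 13 · R · max L −∞ · min R 0 — -1
2 of 13 · RB · max L -1 · min R 0 — -1/2
3 of 13 · RBB · max L -1/2 · min R 0 — -1/4
4 of 13 · RBBR · max L -1/2 · min R -1/4 — -3/8
5 of 13 · RBBRR · max L -1/2 · min R -3/8 — -7/16
6 of 13 · RBBRRR · max L -1/2 · min R -7/16 — -15/32
7 of 13 · RBBRRRB · max L -15/32 · min R -7/16 — -29/64
8 of 13 · RBBRRRBB · max L -29/64 · min R -7/16 — -57/128
9 of 13 · RBBRRRBBB · max L -57/128 · min R -7/16 — -113/256
10 of 13 · RBBRRRBBBB · max L -113/256 · min R -7/16 — -225/512
11 of 13 · RBBRRRBBBBB · max L -225/512 · min R -7/16 — -449/1024
12 of 13 · RBBRRRBBBBBB · max L -449/1024 · min R -7/16 — -897/2048
13 of 13 · RBBRRRBBBBBBR · max L -449/1024 · min R -897/2048 — -1795/4096

-1795/4096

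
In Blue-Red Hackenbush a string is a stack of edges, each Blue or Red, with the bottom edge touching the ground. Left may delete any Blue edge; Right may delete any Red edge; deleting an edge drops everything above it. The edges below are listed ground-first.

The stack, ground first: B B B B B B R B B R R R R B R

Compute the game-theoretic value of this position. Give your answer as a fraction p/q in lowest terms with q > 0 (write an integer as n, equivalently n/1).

2949/512

Build value(s[:k]) for k = 1..15, string s = B B B B B B R B B R R R R B R.
value(B) = { 0 | — } gives 1
value(BB) = { 0, 1 | — } gives 2
value(BBB) = { 0, 1, 2 | — } gives 3
value(BBBB) = { 0, 1, 2, 3 | — } gives 4
value(BBBBB) = { 0, 1, 2, 3, 4 | — } gives 5
value(BBBBBB) = { 0, 1, 2, 3, 4, 5 | — } gives 6
value(BBBBBBR) = { 0, 1, 2, 3, 4, 5 | 6 } gives 11/2
value(BBBBBBRB) = { 0, 1, 2, 3, 4, 5, 11/2 | 6 } gives 23/4
value(BBBBBBRBB) = { 0, 1, 2, 3, 4, 5, 11/2, 23/4 | 6 } gives 47/8
value(BBBBBBRBBR) = { 0, 1, 2, 3, 4, 5, 11/2, 23/4 | 47/8, 6 } gives 93/16
value(BBBBBBRBBRR) = { 0, 1, 2, 3, 4, 5, 11/2, 23/4 | 93/16, 47/8, 6 } gives 185/32
value(BBBBBBRBBRRR) = { 0, 1, 2, 3, 4, 5, 11/2, 23/4 | 185/32, 93/16, 47/8, 6 } gives 369/64
value(BBBBBBRBBRRRR) = { 0, 1, 2, 3, 4, 5, 11/2, 23/4 | 369/64, 185/32, 93/16, 47/8, 6 } gives 737/128
value(BBBBBBRBBRRRRB) = { 0, 1, 2, 3, 4, 5, 11/2, 23/4, 737/128 | 369/64, 185/32, 93/16, 47/8, 6 } gives 1475/256
value(BBBBBBRBBRRRRBR) = { 0, 1, 2, 3, 4, 5, 11/2, 23/4, 737/128 | 1475/256, 369/64, 185/32, 93/16, 47/8, 6 } gives 2949/512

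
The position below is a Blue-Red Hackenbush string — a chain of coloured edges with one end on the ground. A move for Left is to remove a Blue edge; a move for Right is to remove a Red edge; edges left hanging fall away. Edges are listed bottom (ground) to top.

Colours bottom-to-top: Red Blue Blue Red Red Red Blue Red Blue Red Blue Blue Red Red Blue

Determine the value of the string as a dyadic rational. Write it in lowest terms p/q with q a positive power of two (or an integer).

Build v(s[:k]) for k = 1..15, string s = Red Blue Blue Red Red Red Blue Red Blue Red Blue Blue Red Red Blue.
R: Left { — }, Right { 0 } -> simplest -1
RB: Left { -1 }, Right { 0 } -> simplest -1/2
RBB: Left { -1, -1/2 }, Right { 0 } -> simplest -1/4
RBBR: Left { -1, -1/2 }, Right { -1/4, 0 } -> simplest -3/8
RBBRR: Left { -1, -1/2 }, Right { -3/8, -1/4, 0 } -> simplest -7/16
RBBRRR: Left { -1, -1/2 }, Right { -7/16, -3/8, -1/4, 0 } -> simplest -15/32
RBBRRRB: Left { -1, -1/2, -15/32 }, Right { -7/16, -3/8, -1/4, 0 } -> simplest -29/64
RBBRRRBR: Left { -1, -1/2, -15/32 }, Right { -29/64, -7/16, -3/8, -1/4, 0 } -> simplest -59/128
RBBRRRBRB: Left { -1, -1/2, -15/32, -59/128 }, Right { -29/64, -7/16, -3/8, -1/4, 0 } -> simplest -117/256
RBBRRRBRBR: Left { -1, -1/2, -15/32, -59/128 }, Right { -117/256, -29/64, -7/16, -3/8, -1/4, 0 } -> simplest -235/512
RBBRRRBRBRB: Left { -1, -1/2, -15/32, -59/128, -235/512 }, Right { -117/256, -29/64, -7/16, -3/8, -1/4, 0 } -> simplest -469/1024
RBBRRRBRBRBB: Left { -1, -1/2, -15/32, -59/128, -235/512, -469/1024 }, Right { -117/256, -29/64, -7/16, -3/8, -1/4, 0 } -> simplest -937/2048
RBBRRRBRBRBBR: Left { -1, -1/2, -15/32, -59/128, -235/512, -469/1024 }, Right { -937/2048, -117/256, -29/64, -7/16, -3/8, -1/4, 0 } -> simplest -1875/4096
RBBRRRBRBRBBRR: Left { -1, -1/2, -15/32, -59/128, -235/512, -469/1024 }, Right { -1875/4096, -937/2048, -117/256, -29/64, -7/16, -3/8, -1/4, 0 } -> simplest -3751/8192
RBBRRRBRBRBBRRB: Left { -1, -1/2, -15/32, -59/128, -235/512, -469/1024, -3751/8192 }, Right { -1875/4096, -937/2048, -117/256, -29/64, -7/16, -3/8, -1/4, 0 } -> simplest -7501/16384

-7501/16384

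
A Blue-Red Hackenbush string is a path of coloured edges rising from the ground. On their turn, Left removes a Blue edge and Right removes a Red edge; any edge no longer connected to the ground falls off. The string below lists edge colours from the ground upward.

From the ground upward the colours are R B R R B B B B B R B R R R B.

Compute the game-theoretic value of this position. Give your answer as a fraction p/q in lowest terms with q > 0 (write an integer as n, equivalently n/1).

Prefix values for R B R R B B B B B R B R R R B via {L|R} + simplicity:
1 of 15 · R · max L −∞ · min R 0 => -1
2 of 15 · RB · max L -1 · min R 0 => -1/2
3 of 15 · RBR · max L -1 · min R -1/2 => -3/4
4 of 15 · RBRR · max L -1 · min R -3/4 => -7/8
5 of 15 · RBRRB · max L -7/8 · min R -3/4 => -13/16
6 of 15 · RBRRBB · max L -13/16 · min R -3/4 => -25/32
7 of 15 · RBRRBBB · max L -25/32 · min R -3/4 => -49/64
8 of 15 · RBRRBBBB · max L -49/64 · min R -3/4 => -97/128
9 of 15 · RBRRBBBBB · max L -97/128 · min R -3/4 => -193/256
10 of 15 · RBRRBBBBBR · max L -97/128 · min R -193/256 => -387/512
11 of 15 · RBRRBBBBBRB · max L -387/512 · min R -193/256 => -773/1024
12 of 15 · RBRRBBBBBRBR · max L -387/512 · min R -773/1024 => -1547/2048
13 of 15 · RBRRBBBBBRBRR · max L -387/512 · min R -1547/2048 => -3095/4096
14 of 15 · RBRRBBBBBRBRRR · max L -387/512 · min R -3095/4096 => -6191/8192
15 of 15 · RBRRBBBBBRBRRRB · max L -6191/8192 · min R -3095/4096 => -12381/16384

-12381/16384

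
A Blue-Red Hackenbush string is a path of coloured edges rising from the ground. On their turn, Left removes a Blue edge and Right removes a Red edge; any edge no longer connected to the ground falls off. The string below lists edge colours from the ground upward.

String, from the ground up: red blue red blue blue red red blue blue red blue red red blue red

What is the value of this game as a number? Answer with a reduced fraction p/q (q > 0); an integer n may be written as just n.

value_1 [r]  L=[(no moves)]  R=[0]  gives -1
value_2 [rb]  L=[-1]  R=[0]  gives -1/2
value_3 [rbr]  L=[-1]  R=[-1/2; 0]  gives -3/4
value_4 [rbrb]  L=[-1; -3/4]  R=[-1/2; 0]  gives -5/8
value_5 [rbrbb]  L=[-1; -3/4; -5/8]  R=[-1/2; 0]  gives -9/16
value_6 [rbrbbr]  L=[-1; -3/4; -5/8]  R=[-9/16; -1/2; 0]  gives -19/32
value_7 [rbrbbrr]  L=[-1; -3/4; -5/8]  R=[-19/32; -9/16; -1/2; 0]  gives -39/64
value_8 [rbrbbrrb]  L=[-1; -3/4; -5/8; -39/64]  R=[-19/32; -9/16; -1/2; 0]  gives -77/128
value_9 [rbrbbrrbb]  L=[-1; -3/4; -5/8; -39/64; -77/128]  R=[-19/32; -9/16; -1/2; 0]  gives -153/256
value_10 [rbrbbrrbbr]  L=[-1; -3/4; -5/8; -39/64; -77/128]  R=[-153/256; -19/32; -9/16; -1/2; 0]  gives -307/512
value_11 [rbrbbrrbbrb]  L=[-1; -3/4; -5/8; -39/64; -77/128; -307/512]  R=[-153/256; -19/32; -9/16; -1/2; 0]  gives -613/1024
value_12 [rbrbbrrbbrbr]  L=[-1; -3/4; -5/8; -39/64; -77/128; -307/512]  R=[-613/1024; -153/256; -19/32; -9/16; -1/2; 0]  gives -1227/2048
value_13 [rbrbbrrbbrbrr]  L=[-1; -3/4; -5/8; -39/64; -77/128; -307/512]  R=[-1227/2048; -613/1024; -153/256; -19/32; -9/16; -1/2; 0]  gives -2455/4096
value_14 [rbrbbrrbbrbrrb]  L=[-1; -3/4; -5/8; -39/64; -77/128; -307/512; -2455/4096]  R=[-1227/2048; -613/1024; -153/256; -19/32; -9/16; -1/2; 0]  gives -4909/8192
value_15 [rbrbbrrbbrbrrbr]  L=[-1; -3/4; -5/8; -39/64; -77/128; -307/512; -2455/4096]  R=[-4909/8192; -1227/2048; -613/1024; -153/256; -19/32; -9/16; -1/2; 0]  gives -9819/16384

-9819/16384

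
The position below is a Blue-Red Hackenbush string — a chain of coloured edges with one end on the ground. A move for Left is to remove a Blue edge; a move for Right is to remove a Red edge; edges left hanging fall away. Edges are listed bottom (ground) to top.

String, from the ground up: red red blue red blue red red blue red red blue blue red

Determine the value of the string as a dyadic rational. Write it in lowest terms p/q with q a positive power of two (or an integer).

1 of 13 · r · max L −∞ · min R 0 ⇒ -1
2 of 13 · rr · max L −∞ · min R -1 ⇒ -2
3 of 13 · rrb · max L -2 · min R -1 ⇒ -3/2
4 of 13 · rrbr · max L -2 · min R -3/2 ⇒ -7/4
5 of 13 · rrbrb · max L -7/4 · min R -3/2 ⇒ -13/8
6 of 13 · rrbrbr · max L -7/4 · min R -13/8 ⇒ -27/16
7 of 13 · rrbrbrr · max L -7/4 · min R -27/16 ⇒ -55/32
8 of 13 · rrbrbrrb · max L -55/32 · min R -27/16 ⇒ -109/64
9 of 13 · rrbrbrrbr · max L -55/32 · min R -109/64 ⇒ -219/128
10 of 13 · rrbrbrrbrr · max L -55/32 · min R -219/128 ⇒ -439/256
11 of 13 · rrbrbrrbrrb · max L -439/256 · min R -219/128 ⇒ -877/512
12 of 13 · rrbrbrrbrrbb · max L -877/512 · min R -219/128 ⇒ -1753/1024
13 of 13 · rrbrbrrbrrbbr · max L -877/512 · min R -1753/1024 ⇒ -3507/2048

-3507/2048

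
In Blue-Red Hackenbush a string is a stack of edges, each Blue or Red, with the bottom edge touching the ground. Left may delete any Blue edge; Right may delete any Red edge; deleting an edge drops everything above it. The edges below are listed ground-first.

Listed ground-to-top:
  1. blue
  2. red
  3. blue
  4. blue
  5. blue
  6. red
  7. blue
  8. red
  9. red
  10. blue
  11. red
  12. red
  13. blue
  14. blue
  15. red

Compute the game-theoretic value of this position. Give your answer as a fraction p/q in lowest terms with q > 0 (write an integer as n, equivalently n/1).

Prefix values for blue red blue blue blue red blue red red blue red red blue blue red via {L|R} + simplicity:
step 1: add blue to get b; options L={ 0 } R={ — } gives 1
step 2: add red to get br; options L={ 0 } R={ 1 } gives 1/2
step 3: add blue to get brb; options L={ 0 1/2 } R={ 1 } gives 3/4
step 4: add blue to get brbb; options L={ 0 1/2 3/4 } R={ 1 } gives 7/8
step 5: add blue to get brbbb; options L={ 0 1/2 3/4 7/8 } R={ 1 } gives 15/16
step 6: add red to get brbbbr; options L={ 0 1/2 3/4 7/8 } R={ 15/16 1 } gives 29/32
step 7: add blue to get brbbbrb; options L={ 0 1/2 3/4 7/8 29/32 } R={ 15/16 1 } gives 59/64
step 8: add red to get brbbbrbr; options L={ 0 1/2 3/4 7/8 29/32 } R={ 59/64 15/16 1 } gives 117/128
step 9: add red to get brbbbrbrr; options L={ 0 1/2 3/4 7/8 29/32 } R={ 117/128 59/64 15/16 1 } gives 233/256
step 10: add blue to get brbbbrbrrb; options L={ 0 1/2 3/4 7/8 29/32 233/256 } R={ 117/128 59/64 15/16 1 } gives 467/512
step 11: add red to get brbbbrbrrbr; options L={ 0 1/2 3/4 7/8 29/32 233/256 } R={ 467/512 117/128 59/64 15/16 1 } gives 933/1024
step 12: add red to get brbbbrbrrbrr; options L={ 0 1/2 3/4 7/8 29/32 233/256 } R={ 933/1024 467/512 117/128 59/64 15/16 1 } gives 1865/2048
step 13: add blue to get brbbbrbrrbrrb; options L={ 0 1/2 3/4 7/8 29/32 233/256 1865/2048 } R={ 933/1024 467/512 117/128 59/64 15/16 1 } gives 3731/4096
step 14: add blue to get brbbbrbrrbrrbb; options L={ 0 1/2 3/4 7/8 29/32 233/256 1865/2048 3731/4096 } R={ 933/1024 467/512 117/128 59/64 15/16 1 } gives 7463/8192
step 15: add red to get brbbbrbrrbrrbbr; options L={ 0 1/2 3/4 7/8 29/32 233/256 1865/2048 3731/4096 } R={ 7463/8192 933/1024 467/512 117/128 59/64 15/16 1 } gives 14925/16384

14925/16384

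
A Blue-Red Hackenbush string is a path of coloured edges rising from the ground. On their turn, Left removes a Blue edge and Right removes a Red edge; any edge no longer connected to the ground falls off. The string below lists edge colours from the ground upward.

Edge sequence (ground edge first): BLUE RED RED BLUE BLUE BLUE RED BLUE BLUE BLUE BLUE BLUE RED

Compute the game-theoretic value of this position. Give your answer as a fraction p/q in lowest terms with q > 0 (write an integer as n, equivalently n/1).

1917/4096

Recurse on prefixes of the 13-edge string BLUE RED RED BLUE BLUE BLUE RED BLUE BLUE BLUE BLUE BLUE RED:
edge 1 of 13 (BLUE): { 0 | · } gives 1
edge 2 of 13 (RED): { 0 | 1 } gives 1/2
edge 3 of 13 (RED): { 0 | 1/2, 1 } gives 1/4
edge 4 of 13 (BLUE): { 0, 1/4 | 1/2, 1 } gives 3/8
edge 5 of 13 (BLUE): { 0, 1/4, 3/8 | 1/2, 1 } gives 7/16
edge 6 of 13 (BLUE): { 0, 1/4, 3/8, 7/16 | 1/2, 1 } gives 15/32
edge 7 of 13 (RED): { 0, 1/4, 3/8, 7/16 | 15/32, 1/2, 1 } gives 29/64
edge 8 of 13 (BLUE): { 0, 1/4, 3/8, 7/16, 29/64 | 15/32, 1/2, 1 } gives 59/128
edge 9 of 13 (BLUE): { 0, 1/4, 3/8, 7/16, 29/64, 59/128 | 15/32, 1/2, 1 } gives 119/256
edge 10 of 13 (BLUE): { 0, 1/4, 3/8, 7/16, 29/64, 59/128, 119/256 | 15/32, 1/2, 1 } gives 239/512
edge 11 of 13 (BLUE): { 0, 1/4, 3/8, 7/16, 29/64, 59/128, 119/256, 239/512 | 15/32, 1/2, 1 } gives 479/1024
edge 12 of 13 (BLUE): { 0, 1/4, 3/8, 7/16, 29/64, 59/128, 119/256, 239/512, 479/1024 | 15/32, 1/2, 1 } gives 959/2048
edge 13 of 13 (RED): { 0, 1/4, 3/8, 7/16, 29/64, 59/128, 119/256, 239/512, 479/1024 | 959/2048, 15/32, 1/2, 1 } gives 1917/4096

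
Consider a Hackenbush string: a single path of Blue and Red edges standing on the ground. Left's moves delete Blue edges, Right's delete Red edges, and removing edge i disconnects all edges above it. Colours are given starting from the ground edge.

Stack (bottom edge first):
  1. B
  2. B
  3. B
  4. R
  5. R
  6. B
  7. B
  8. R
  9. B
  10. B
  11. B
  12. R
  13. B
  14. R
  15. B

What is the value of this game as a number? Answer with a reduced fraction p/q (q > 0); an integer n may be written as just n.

9963/4096

val(B) = { 0 | none } — 1
val(BB) = { 0 1 | none } — 2
val(BBB) = { 0 1 2 | none } — 3
val(BBBR) = { 0 1 2 | 3 } — 5/2
val(BBBRR) = { 0 1 2 | 5/2 3 } — 9/4
val(BBBRRB) = { 0 1 2 9/4 | 5/2 3 } — 19/8
val(BBBRRBB) = { 0 1 2 9/4 19/8 | 5/2 3 } — 39/16
val(BBBRRBBR) = { 0 1 2 9/4 19/8 | 39/16 5/2 3 } — 77/32
val(BBBRRBBRB) = { 0 1 2 9/4 19/8 77/32 | 39/16 5/2 3 } — 155/64
val(BBBRRBBRBB) = { 0 1 2 9/4 19/8 77/32 155/64 | 39/16 5/2 3 } — 311/128
val(BBBRRBBRBBB) = { 0 1 2 9/4 19/8 77/32 155/64 311/128 | 39/16 5/2 3 } — 623/256
val(BBBRRBBRBBBR) = { 0 1 2 9/4 19/8 77/32 155/64 311/128 | 623/256 39/16 5/2 3 } — 1245/512
val(BBBRRBBRBBBRB) = { 0 1 2 9/4 19/8 77/32 155/64 311/128 1245/512 | 623/256 39/16 5/2 3 } — 2491/1024
val(BBBRRBBRBBBRBR) = { 0 1 2 9/4 19/8 77/32 155/64 311/128 1245/512 | 2491/1024 623/256 39/16 5/2 3 } — 4981/2048
val(BBBRRBBRBBBRBRB) = { 0 1 2 9/4 19/8 77/32 155/64 311/128 1245/512 4981/2048 | 2491/1024 623/256 39/16 5/2 3 } — 9963/4096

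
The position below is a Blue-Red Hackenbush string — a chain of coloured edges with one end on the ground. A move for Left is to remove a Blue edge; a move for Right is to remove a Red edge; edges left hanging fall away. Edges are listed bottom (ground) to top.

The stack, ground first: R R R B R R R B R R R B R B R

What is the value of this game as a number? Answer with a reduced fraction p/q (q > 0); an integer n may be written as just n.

Build v(s[:k]) for k = 1..15, string s = R R R B R R R B R R R B R B R.
v(R) = {  | 0 } => -1
v(RR) = {  | -1; 0 } => -2
v(RRR) = {  | -2; -1; 0 } => -3
v(RRRB) = { -3 | -2; -1; 0 } => -5/2
v(RRRBR) = { -3 | -5/2; -2; -1; 0 } => -11/4
v(RRRBRR) = { -3 | -11/4; -5/2; -2; -1; 0 } => -23/8
v(RRRBRRR) = { -3 | -23/8; -11/4; -5/2; -2; -1; 0 } => -47/16
v(RRRBRRRB) = { -3; -47/16 | -23/8; -11/4; -5/2; -2; -1; 0 } => -93/32
v(RRRBRRRBR) = { -3; -47/16 | -93/32; -23/8; -11/4; -5/2; -2; -1; 0 } => -187/64
v(RRRBRRRBRR) = { -3; -47/16 | -187/64; -93/32; -23/8; -11/4; -5/2; -2; -1; 0 } => -375/128
v(RRRBRRRBRRR) = { -3; -47/16 | -375/128; -187/64; -93/32; -23/8; -11/4; -5/2; -2; -1; 0 } => -751/256
v(RRRBRRRBRRRB) = { -3; -47/16; -751/256 | -375/128; -187/64; -93/32; -23/8; -11/4; -5/2; -2; -1; 0 } => -1501/512
v(RRRBRRRBRRRBR) = { -3; -47/16; -751/256 | -1501/512; -375/128; -187/64; -93/32; -23/8; -11/4; -5/2; -2; -1; 0 } => -3003/1024
v(RRRBRRRBRRRBRB) = { -3; -47/16; -751/256; -3003/1024 | -1501/512; -375/128; -187/64; -93/32; -23/8; -11/4; -5/2; -2; -1; 0 } => -6005/2048
v(RRRBRRRBRRRBRBR) = { -3; -47/16; -751/256; -3003/1024 | -6005/2048; -1501/512; -375/128; -187/64; -93/32; -23/8; -11/4; -5/2; -2; -1; 0 } => -12011/4096

-12011/4096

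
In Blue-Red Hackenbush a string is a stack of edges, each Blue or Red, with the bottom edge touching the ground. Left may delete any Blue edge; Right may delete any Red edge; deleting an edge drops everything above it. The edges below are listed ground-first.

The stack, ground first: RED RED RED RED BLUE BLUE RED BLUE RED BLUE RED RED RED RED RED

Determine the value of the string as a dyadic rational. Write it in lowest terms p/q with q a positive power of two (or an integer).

-6847/2048

Recurse on prefixes of the 15-edge string RED RED RED RED BLUE BLUE RED BLUE RED BLUE RED RED RED RED RED:
edge 1 of 15 (RED): { (no moves) | 0 } → -1
edge 2 of 15 (RED): { (no moves) | -1 0 } → -2
edge 3 of 15 (RED): { (no moves) | -2 -1 0 } → -3
edge 4 of 15 (RED): { (no moves) | -3 -2 -1 0 } → -4
edge 5 of 15 (BLUE): { -4 | -3 -2 -1 0 } → -7/2
edge 6 of 15 (BLUE): { -4 -7/2 | -3 -2 -1 0 } → -13/4
edge 7 of 15 (RED): { -4 -7/2 | -13/4 -3 -2 -1 0 } → -27/8
edge 8 of 15 (BLUE): { -4 -7/2 -27/8 | -13/4 -3 -2 -1 0 } → -53/16
edge 9 of 15 (RED): { -4 -7/2 -27/8 | -53/16 -13/4 -3 -2 -1 0 } → -107/32
edge 10 of 15 (BLUE): { -4 -7/2 -27/8 -107/32 | -53/16 -13/4 -3 -2 -1 0 } → -213/64
edge 11 of 15 (RED): { -4 -7/2 -27/8 -107/32 | -213/64 -53/16 -13/4 -3 -2 -1 0 } → -427/128
edge 12 of 15 (RED): { -4 -7/2 -27/8 -107/32 | -427/128 -213/64 -53/16 -13/4 -3 -2 -1 0 } → -855/256
edge 13 of 15 (RED): { -4 -7/2 -27/8 -107/32 | -855/256 -427/128 -213/64 -53/16 -13/4 -3 -2 -1 0 } → -1711/512
edge 14 of 15 (RED): { -4 -7/2 -27/8 -107/32 | -1711/512 -855/256 -427/128 -213/64 -53/16 -13/4 -3 -2 -1 0 } → -3423/1024
edge 15 of 15 (RED): { -4 -7/2 -27/8 -107/32 | -3423/1024 -1711/512 -855/256 -427/128 -213/64 -53/16 -13/4 -3 -2 -1 0 } → -6847/2048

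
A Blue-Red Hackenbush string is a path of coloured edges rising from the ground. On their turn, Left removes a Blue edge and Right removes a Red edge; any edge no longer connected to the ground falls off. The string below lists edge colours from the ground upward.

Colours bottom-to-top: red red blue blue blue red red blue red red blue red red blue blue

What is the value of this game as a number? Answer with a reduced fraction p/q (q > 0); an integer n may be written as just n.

-9945/8192

Build g(s[:k]) for k = 1..15, string s = red red blue blue blue red red blue red red blue red red blue blue.
g_1 [r]  L=[∅]  R=[0]  → -1
g_2 [rr]  L=[∅]  R=[-1 0]  → -2
g_3 [rrb]  L=[-2]  R=[-1 0]  → -3/2
g_4 [rrbb]  L=[-2 -3/2]  R=[-1 0]  → -5/4
g_5 [rrbbb]  L=[-2 -3/2 -5/4]  R=[-1 0]  → -9/8
g_6 [rrbbbr]  L=[-2 -3/2 -5/4]  R=[-9/8 -1 0]  → -19/16
g_7 [rrbbbrr]  L=[-2 -3/2 -5/4]  R=[-19/16 -9/8 -1 0]  → -39/32
g_8 [rrbbbrrb]  L=[-2 -3/2 -5/4 -39/32]  R=[-19/16 -9/8 -1 0]  → -77/64
g_9 [rrbbbrrbr]  L=[-2 -3/2 -5/4 -39/32]  R=[-77/64 -19/16 -9/8 -1 0]  → -155/128
g_10 [rrbbbrrbrr]  L=[-2 -3/2 -5/4 -39/32]  R=[-155/128 -77/64 -19/16 -9/8 -1 0]  → -311/256
g_11 [rrbbbrrbrrb]  L=[-2 -3/2 -5/4 -39/32 -311/256]  R=[-155/128 -77/64 -19/16 -9/8 -1 0]  → -621/512
g_12 [rrbbbrrbrrbr]  L=[-2 -3/2 -5/4 -39/32 -311/256]  R=[-621/512 -155/128 -77/64 -19/16 -9/8 -1 0]  → -1243/1024
g_13 [rrbbbrrbrrbrr]  L=[-2 -3/2 -5/4 -39/32 -311/256]  R=[-1243/1024 -621/512 -155/128 -77/64 -19/16 -9/8 -1 0]  → -2487/2048
g_14 [rrbbbrrbrrbrrb]  L=[-2 -3/2 -5/4 -39/32 -311/256 -2487/2048]  R=[-1243/1024 -621/512 -155/128 -77/64 -19/16 -9/8 -1 0]  → -4973/4096
g_15 [rrbbbrrbrrbrrbb]  L=[-2 -3/2 -5/4 -39/32 -311/256 -2487/2048 -4973/4096]  R=[-1243/1024 -621/512 -155/128 -77/64 -19/16 -9/8 -1 0]  → -9945/8192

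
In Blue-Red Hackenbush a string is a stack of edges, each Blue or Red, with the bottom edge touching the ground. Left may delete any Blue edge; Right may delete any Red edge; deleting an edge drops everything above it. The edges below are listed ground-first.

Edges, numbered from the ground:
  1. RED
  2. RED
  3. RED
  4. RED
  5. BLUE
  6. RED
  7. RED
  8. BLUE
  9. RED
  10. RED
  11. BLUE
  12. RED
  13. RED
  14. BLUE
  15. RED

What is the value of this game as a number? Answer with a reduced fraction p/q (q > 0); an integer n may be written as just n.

Prefix values for RED RED RED RED BLUE RED RED BLUE RED RED BLUE RED RED BLUE RED via {L|R} + simplicity:
g(R) = {  | 0 } => -1
g(RR) = {  | -1; 0 } => -2
g(RRR) = {  | -2; -1; 0 } => -3
g(RRRR) = {  | -3; -2; -1; 0 } => -4
g(RRRRB) = { -4 | -3; -2; -1; 0 } => -7/2
g(RRRRBR) = { -4 | -7/2; -3; -2; -1; 0 } => -15/4
g(RRRRBRR) = { -4 | -15/4; -7/2; -3; -2; -1; 0 } => -31/8
g(RRRRBRRB) = { -4; -31/8 | -15/4; -7/2; -3; -2; -1; 0 } => -61/16
g(RRRRBRRBR) = { -4; -31/8 | -61/16; -15/4; -7/2; -3; -2; -1; 0 } => -123/32
g(RRRRBRRBRR) = { -4; -31/8 | -123/32; -61/16; -15/4; -7/2; -3; -2; -1; 0 } => -247/64
g(RRRRBRRBRRB) = { -4; -31/8; -247/64 | -123/32; -61/16; -15/4; -7/2; -3; -2; -1; 0 } => -493/128
g(RRRRBRRBRRBR) = { -4; -31/8; -247/64 | -493/128; -123/32; -61/16; -15/4; -7/2; -3; -2; -1; 0 } => -987/256
g(RRRRBRRBRRBRR) = { -4; -31/8; -247/64 | -987/256; -493/128; -123/32; -61/16; -15/4; -7/2; -3; -2; -1; 0 } => -1975/512
g(RRRRBRRBRRBRRB) = { -4; -31/8; -247/64; -1975/512 | -987/256; -493/128; -123/32; -61/16; -15/4; -7/2; -3; -2; -1; 0 } => -3949/1024
g(RRRRBRRBRRBRRBR) = { -4; -31/8; -247/64; -1975/512 | -3949/1024; -987/256; -493/128; -123/32; -61/16; -15/4; -7/2; -3; -2; -1; 0 } => -7899/2048

-7899/2048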